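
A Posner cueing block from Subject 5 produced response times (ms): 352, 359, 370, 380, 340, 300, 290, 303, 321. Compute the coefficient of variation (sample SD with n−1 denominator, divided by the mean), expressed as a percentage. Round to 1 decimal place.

9.8%

n = 9, Σ = 3015, M = 335.0000
Σ(x−M)² = 8610.000; s = √(8610.000/8) = 32.8062
CV = 32.8062 / 335.0000 = 0.09793 = 9.793%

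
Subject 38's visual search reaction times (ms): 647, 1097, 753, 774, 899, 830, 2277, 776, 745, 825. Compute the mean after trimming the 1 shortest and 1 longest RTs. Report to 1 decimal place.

Sorted: 647, 745, 753, 774, 776, 825, 830, 899, 1097, 2277
Drop lowest 1 (647) and highest 1 (2277)
Remaining (n=8): Σ = 6699, mean = 6699/8 = 837.375

837.4 ms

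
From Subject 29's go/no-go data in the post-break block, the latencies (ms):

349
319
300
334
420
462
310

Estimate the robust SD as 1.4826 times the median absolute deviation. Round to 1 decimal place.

35.6 ms

Sorted: 300, 310, 319, 334, 349, 420, 462 → median = 334
|x − 334| sorted: 0, 15, 15, 24, 34, 86, 128 → MAD = 24
Robust SD ≈ 1.4826 × 24 = 35.582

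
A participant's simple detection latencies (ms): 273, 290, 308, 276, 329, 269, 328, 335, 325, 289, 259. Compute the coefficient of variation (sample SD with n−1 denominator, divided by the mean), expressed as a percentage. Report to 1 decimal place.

9.3%

n = 11, Σ = 3281, M = 298.2727
Σ(x−M)² = 7674.182; s = √(7674.182/10) = 27.7023
CV = 27.7023 / 298.2727 = 0.09288 = 9.288%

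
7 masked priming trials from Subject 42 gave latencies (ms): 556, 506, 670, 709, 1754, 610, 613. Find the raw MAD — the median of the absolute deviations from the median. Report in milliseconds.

57 ms

Sorted: 506, 556, 610, 613, 670, 709, 1754 → median = 613
|x − 613|: 57, 107, 57, 96, 1141, 3, 0
Sorted deviations: 0, 3, 57, 57, 96, 107, 1141 → MAD = 57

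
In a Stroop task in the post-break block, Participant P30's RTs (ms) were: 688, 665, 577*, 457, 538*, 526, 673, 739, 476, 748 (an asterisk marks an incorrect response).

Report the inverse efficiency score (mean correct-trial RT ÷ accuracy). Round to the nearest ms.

777 ms

Correct trials (n=8): 688, 665, 457, 526, 673, 739, 476, 748
Mean correct RT = 4972/8 = 621.5000 ms
Proportion correct = 8/10
IES = 621.5000 / (8/10) = 776.875 ms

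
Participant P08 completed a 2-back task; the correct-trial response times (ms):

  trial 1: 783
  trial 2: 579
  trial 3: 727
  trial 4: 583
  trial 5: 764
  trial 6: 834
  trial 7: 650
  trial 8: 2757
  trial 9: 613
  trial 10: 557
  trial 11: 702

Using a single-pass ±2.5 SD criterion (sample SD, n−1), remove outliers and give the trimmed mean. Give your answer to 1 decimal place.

n = 11, ΣRT = 9549, M = 868.091
Σ(x−M)² = 4008970.91; s = √(4008970.91/10) = 633.164
Cutoffs: 868.091 ± 2.5·633.164 → [-714.8, 2451.0]
Outside: 2757 → excluded.
Retained (n=10): Σ = 6792, mean = 6792/10 = 679.200

679.2 ms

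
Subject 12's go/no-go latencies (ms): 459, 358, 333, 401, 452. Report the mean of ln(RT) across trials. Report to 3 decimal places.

5.985

ln(RT): 6.1291, 5.8805, 5.8081, 5.9940, 6.1137
Σ ln(RT) = 29.9254
Mean = 29.9254/5 = 5.98507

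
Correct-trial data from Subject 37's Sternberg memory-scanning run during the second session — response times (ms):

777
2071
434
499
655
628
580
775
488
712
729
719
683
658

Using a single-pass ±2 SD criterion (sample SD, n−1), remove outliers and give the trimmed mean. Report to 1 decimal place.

n = 14, ΣRT = 10408, M = 743.429
Σ(x−M)² = 2045899.43; s = √(2045899.43/13) = 396.708
Cutoffs: 743.429 ± 2·396.708 → [-50.0, 1536.8]
Outside: 2071 → excluded.
Retained (n=13): Σ = 8337, mean = 8337/13 = 641.308

641.3 ms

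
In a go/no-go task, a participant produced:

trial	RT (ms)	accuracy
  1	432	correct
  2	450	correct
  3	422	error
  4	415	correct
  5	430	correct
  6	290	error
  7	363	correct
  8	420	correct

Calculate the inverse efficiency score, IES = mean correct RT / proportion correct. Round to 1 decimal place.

557.8 ms

Correct trials (n=6): 432, 450, 415, 430, 363, 420
Mean correct RT = 2510/6 = 418.3333 ms
Proportion correct = 6/8
IES = 418.3333 / (6/8) = 557.778 ms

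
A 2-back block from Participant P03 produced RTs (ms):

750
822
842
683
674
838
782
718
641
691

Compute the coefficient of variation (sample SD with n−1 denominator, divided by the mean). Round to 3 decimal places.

n = 10, Σ = 7441, M = 744.1000
Σ(x−M)² = 48718.900; s = √(48718.900/9) = 73.5745
CV = 73.5745 / 744.1000 = 0.09888

0.099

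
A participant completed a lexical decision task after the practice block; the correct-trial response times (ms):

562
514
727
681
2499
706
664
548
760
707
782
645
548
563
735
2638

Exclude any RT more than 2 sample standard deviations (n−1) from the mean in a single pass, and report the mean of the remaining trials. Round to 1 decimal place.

653.0 ms

n = 16, ΣRT = 14279, M = 892.438
Σ(x−M)² = 6535391.94; s = √(6535391.94/15) = 660.070
Cutoffs: 892.438 ± 2·660.070 → [-427.7, 2212.6]
Outside: 2499, 2638 → excluded.
Retained (n=14): Σ = 9142, mean = 9142/14 = 653.000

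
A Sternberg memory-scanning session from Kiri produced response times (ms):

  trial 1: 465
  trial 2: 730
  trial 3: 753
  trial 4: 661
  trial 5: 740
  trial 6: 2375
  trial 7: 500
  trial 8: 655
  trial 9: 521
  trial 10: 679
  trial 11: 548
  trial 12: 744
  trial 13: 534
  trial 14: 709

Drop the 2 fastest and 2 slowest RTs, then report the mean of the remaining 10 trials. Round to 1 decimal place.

652.1 ms

Sorted: 465, 500, 521, 534, 548, 655, 661, 679, 709, 730, 740, 744, 753, 2375
Drop lowest 2 (465, 500) and highest 2 (753, 2375)
Remaining (n=10): Σ = 6521, mean = 6521/10 = 652.100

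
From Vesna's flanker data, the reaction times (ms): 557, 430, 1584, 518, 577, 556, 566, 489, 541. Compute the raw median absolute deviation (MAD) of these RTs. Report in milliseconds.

Sorted: 430, 489, 518, 541, 556, 557, 566, 577, 1584 → median = 556
|x − 556|: 1, 126, 1028, 38, 21, 0, 10, 67, 15
Sorted deviations: 0, 1, 10, 15, 21, 38, 67, 126, 1028 → MAD = 21

21 ms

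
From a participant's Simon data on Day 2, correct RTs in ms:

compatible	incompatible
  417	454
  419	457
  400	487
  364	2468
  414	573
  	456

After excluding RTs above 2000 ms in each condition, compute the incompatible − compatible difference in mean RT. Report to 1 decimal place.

82.6 ms

incompatible: exclude 2468
M(compatible) = 2014/5 = 402.800
M(incompatible) = 2427/5 = 485.400
Difference = 485.400 − 402.800 = 82.600 ms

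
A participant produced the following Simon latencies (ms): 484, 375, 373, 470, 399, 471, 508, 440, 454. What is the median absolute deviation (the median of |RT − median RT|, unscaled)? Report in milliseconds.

Sorted: 373, 375, 399, 440, 454, 470, 471, 484, 508 → median = 454
|x − 454|: 30, 79, 81, 16, 55, 17, 54, 14, 0
Sorted deviations: 0, 14, 16, 17, 30, 54, 55, 79, 81 → MAD = 30

30 ms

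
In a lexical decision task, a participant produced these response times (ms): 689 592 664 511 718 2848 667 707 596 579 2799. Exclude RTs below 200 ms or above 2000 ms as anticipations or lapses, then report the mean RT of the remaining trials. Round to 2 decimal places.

Excluded: 2799, 2848
Retained (n=9): Σ = 5723
Mean = 5723/9 = 635.8889

635.89 ms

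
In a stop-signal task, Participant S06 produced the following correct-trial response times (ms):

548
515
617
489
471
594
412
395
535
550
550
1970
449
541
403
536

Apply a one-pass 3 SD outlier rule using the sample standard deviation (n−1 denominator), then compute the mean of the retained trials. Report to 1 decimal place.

507.0 ms

n = 16, ΣRT = 9575, M = 598.438
Σ(x−M)² = 2071857.94; s = √(2071857.94/15) = 371.650
Cutoffs: 598.438 ± 3·371.650 → [-516.5, 1713.4]
Outside: 1970 → excluded.
Retained (n=15): Σ = 7605, mean = 7605/15 = 507.000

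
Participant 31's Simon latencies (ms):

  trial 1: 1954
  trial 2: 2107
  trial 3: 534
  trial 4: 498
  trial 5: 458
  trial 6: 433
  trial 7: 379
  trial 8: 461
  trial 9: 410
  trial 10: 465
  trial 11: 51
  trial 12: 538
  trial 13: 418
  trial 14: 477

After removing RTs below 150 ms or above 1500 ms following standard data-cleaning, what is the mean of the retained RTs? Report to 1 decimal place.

461.0 ms

Excluded: 51, 1954, 2107
Retained (n=11): Σ = 5071
Mean = 5071/11 = 461.0000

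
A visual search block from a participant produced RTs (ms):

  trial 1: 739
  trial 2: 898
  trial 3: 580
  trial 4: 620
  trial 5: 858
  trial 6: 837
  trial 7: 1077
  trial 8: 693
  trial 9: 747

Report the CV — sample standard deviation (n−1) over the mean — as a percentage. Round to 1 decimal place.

n = 9, Σ = 7049, M = 783.2222
Σ(x−M)² = 187311.556; s = √(187311.556/8) = 153.0162
CV = 153.0162 / 783.2222 = 0.19537 = 19.537%

19.5%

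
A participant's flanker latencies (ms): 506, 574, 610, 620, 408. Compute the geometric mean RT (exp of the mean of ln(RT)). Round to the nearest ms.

537 ms

ln(RT): 6.2265, 6.3526, 6.4135, 6.4297, 6.0113
Mean ln(RT) = 31.4336/5 = 6.28672
Geometric mean = exp(6.28672) = 537.39 ms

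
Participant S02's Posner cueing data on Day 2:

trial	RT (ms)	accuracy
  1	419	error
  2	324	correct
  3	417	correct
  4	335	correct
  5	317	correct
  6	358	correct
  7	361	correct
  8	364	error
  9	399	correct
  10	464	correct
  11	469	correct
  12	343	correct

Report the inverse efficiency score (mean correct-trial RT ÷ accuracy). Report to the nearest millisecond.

454 ms

Correct trials (n=10): 324, 417, 335, 317, 358, 361, 399, 464, 469, 343
Mean correct RT = 3787/10 = 378.7000 ms
Proportion correct = 10/12
IES = 378.7000 / (10/12) = 454.440 ms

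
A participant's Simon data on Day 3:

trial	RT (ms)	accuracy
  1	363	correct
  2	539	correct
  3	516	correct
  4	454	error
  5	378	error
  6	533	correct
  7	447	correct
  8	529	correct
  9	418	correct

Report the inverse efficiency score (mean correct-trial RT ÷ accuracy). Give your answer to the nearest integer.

614 ms

Correct trials (n=7): 363, 539, 516, 533, 447, 529, 418
Mean correct RT = 3345/7 = 477.8571 ms
Proportion correct = 7/9
IES = 477.8571 / (7/9) = 614.388 ms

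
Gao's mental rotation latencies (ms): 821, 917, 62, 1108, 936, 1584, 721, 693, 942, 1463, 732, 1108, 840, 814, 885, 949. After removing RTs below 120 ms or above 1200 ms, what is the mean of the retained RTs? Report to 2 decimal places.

Excluded: 62, 1463, 1584
Retained (n=13): Σ = 11466
Mean = 11466/13 = 882.0000

882.00 ms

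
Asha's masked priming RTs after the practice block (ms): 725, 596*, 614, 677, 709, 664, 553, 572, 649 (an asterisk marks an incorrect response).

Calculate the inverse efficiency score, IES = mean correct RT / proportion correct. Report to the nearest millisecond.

726 ms

Correct trials (n=8): 725, 614, 677, 709, 664, 553, 572, 649
Mean correct RT = 5163/8 = 645.3750 ms
Proportion correct = 8/9
IES = 645.3750 / (8/9) = 726.047 ms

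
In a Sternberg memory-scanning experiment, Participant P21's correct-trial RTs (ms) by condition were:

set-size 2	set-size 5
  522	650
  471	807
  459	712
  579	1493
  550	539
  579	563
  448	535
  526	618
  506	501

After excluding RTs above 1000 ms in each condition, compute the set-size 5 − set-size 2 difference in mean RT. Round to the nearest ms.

set-size 5: exclude 1493
M(set-size 2) = 4640/9 = 515.556
M(set-size 5) = 4925/8 = 615.625
Difference = 615.625 − 515.556 = 100.069 ms

100 ms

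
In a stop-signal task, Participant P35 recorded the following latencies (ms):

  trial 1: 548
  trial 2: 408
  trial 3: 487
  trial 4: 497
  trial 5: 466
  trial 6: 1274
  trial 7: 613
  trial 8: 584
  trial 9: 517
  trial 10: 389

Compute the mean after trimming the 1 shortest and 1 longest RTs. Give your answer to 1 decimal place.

Sorted: 389, 408, 466, 487, 497, 517, 548, 584, 613, 1274
Drop lowest 1 (389) and highest 1 (1274)
Remaining (n=8): Σ = 4120, mean = 4120/8 = 515.000

515.0 ms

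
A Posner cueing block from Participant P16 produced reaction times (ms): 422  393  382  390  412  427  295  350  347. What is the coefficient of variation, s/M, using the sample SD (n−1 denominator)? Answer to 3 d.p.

0.112

n = 9, Σ = 3418, M = 379.7778
Σ(x−M)² = 14483.556; s = √(14483.556/8) = 42.5493
CV = 42.5493 / 379.7778 = 0.11204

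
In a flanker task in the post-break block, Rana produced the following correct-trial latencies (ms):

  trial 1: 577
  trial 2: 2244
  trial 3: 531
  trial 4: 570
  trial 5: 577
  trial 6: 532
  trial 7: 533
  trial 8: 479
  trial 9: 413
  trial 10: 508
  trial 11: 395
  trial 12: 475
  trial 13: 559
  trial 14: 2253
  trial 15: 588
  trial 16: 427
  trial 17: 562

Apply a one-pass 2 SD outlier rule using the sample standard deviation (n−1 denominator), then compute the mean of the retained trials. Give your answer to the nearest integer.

515 ms

n = 17, ΣRT = 12223, M = 719.000
Σ(x−M)² = 5359162.00; s = √(5359162.00/16) = 578.747
Cutoffs: 719.000 ± 2·578.747 → [-438.5, 1876.5]
Outside: 2244, 2253 → excluded.
Retained (n=15): Σ = 7726, mean = 7726/15 = 515.067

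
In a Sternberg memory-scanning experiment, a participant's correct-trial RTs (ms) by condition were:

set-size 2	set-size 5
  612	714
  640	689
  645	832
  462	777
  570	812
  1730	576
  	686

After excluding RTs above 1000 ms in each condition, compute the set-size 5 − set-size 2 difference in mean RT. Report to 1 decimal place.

140.8 ms

set-size 2: exclude 1730
M(set-size 2) = 2929/5 = 585.800
M(set-size 5) = 5086/7 = 726.571
Difference = 726.571 − 585.800 = 140.771 ms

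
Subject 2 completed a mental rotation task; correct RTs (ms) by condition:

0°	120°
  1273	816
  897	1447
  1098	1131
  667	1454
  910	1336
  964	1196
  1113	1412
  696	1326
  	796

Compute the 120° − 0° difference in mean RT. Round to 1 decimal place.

260.4 ms

M(0°) = 7618/8 = 952.250
M(120°) = 10914/9 = 1212.667
Difference = 1212.667 − 952.250 = 260.417 ms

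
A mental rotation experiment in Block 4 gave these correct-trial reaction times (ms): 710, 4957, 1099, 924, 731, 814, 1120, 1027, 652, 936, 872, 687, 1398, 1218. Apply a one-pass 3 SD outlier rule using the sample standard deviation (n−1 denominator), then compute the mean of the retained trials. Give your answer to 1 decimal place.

n = 14, ΣRT = 17145, M = 1224.643
Σ(x−M)² = 15618591.21; s = √(15618591.21/13) = 1096.098
Cutoffs: 1224.643 ± 3·1096.098 → [-2063.7, 4512.9]
Outside: 4957 → excluded.
Retained (n=13): Σ = 12188, mean = 12188/13 = 937.538

937.5 ms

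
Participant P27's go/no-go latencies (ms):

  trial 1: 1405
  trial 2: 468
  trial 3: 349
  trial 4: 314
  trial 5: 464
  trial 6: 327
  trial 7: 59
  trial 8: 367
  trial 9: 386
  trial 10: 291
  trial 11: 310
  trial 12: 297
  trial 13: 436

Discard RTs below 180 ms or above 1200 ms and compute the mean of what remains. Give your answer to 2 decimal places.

364.45 ms

Excluded: 59, 1405
Retained (n=11): Σ = 4009
Mean = 4009/11 = 364.4545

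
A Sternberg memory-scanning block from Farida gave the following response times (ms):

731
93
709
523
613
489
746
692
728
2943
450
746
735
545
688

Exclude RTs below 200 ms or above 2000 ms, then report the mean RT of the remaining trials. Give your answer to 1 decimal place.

645.8 ms

Excluded: 93, 2943
Retained (n=13): Σ = 8395
Mean = 8395/13 = 645.7692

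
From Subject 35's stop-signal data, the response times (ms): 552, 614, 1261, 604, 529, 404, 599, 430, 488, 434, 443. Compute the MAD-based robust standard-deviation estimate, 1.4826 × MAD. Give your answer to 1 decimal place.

126.0 ms

Sorted: 404, 430, 434, 443, 488, 529, 552, 599, 604, 614, 1261 → median = 529
|x − 529| sorted: 0, 23, 41, 70, 75, 85, 86, 95, 99, 125, 732 → MAD = 85
Robust SD ≈ 1.4826 × 85 = 126.021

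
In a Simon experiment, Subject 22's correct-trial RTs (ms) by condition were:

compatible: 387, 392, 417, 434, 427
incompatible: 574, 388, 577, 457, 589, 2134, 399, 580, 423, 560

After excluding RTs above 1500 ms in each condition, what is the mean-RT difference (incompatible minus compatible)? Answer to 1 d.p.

93.8 ms

incompatible: exclude 2134
M(compatible) = 2057/5 = 411.400
M(incompatible) = 4547/9 = 505.222
Difference = 505.222 − 411.400 = 93.822 ms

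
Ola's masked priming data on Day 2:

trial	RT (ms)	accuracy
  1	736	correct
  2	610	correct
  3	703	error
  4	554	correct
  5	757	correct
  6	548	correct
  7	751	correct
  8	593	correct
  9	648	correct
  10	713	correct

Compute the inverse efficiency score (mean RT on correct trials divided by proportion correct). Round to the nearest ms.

730 ms

Correct trials (n=9): 736, 610, 554, 757, 548, 751, 593, 648, 713
Mean correct RT = 5910/9 = 656.6667 ms
Proportion correct = 9/10
IES = 656.6667 / (9/10) = 729.630 ms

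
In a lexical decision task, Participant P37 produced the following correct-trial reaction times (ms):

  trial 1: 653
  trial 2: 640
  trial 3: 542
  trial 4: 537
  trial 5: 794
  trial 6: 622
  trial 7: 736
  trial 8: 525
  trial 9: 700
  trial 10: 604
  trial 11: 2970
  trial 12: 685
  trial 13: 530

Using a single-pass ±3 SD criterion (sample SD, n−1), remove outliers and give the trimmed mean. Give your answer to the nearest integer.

631 ms

n = 13, ΣRT = 10538, M = 810.615
Σ(x−M)² = 5136359.08; s = √(5136359.08/12) = 654.240
Cutoffs: 810.615 ± 3·654.240 → [-1152.1, 2773.3]
Outside: 2970 → excluded.
Retained (n=12): Σ = 7568, mean = 7568/12 = 630.667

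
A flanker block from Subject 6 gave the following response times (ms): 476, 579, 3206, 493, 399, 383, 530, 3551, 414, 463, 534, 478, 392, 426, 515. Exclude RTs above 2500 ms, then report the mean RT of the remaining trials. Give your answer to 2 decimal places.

Excluded: 3206, 3551
Retained (n=13): Σ = 6082
Mean = 6082/13 = 467.8462

467.85 ms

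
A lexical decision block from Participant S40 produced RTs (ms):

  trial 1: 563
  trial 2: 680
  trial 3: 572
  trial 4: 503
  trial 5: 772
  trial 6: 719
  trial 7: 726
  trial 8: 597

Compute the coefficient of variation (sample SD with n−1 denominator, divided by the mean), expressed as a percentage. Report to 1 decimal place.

14.9%

n = 8, Σ = 5132, M = 641.5000
Σ(x−M)² = 63814.000; s = √(63814.000/7) = 95.4792
CV = 95.4792 / 641.5000 = 0.14884 = 14.884%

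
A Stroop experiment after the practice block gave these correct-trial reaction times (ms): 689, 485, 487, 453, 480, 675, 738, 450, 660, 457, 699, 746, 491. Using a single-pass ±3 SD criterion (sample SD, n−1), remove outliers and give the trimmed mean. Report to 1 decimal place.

577.7 ms

n = 13, ΣRT = 7510, M = 577.692
Σ(x−M)² = 177670.77; s = √(177670.77/12) = 121.679
Cutoffs: 577.692 ± 3·121.679 → [212.7, 942.7]
No RTs fall outside the cutoffs; all 13 retained. Mean = 7510/13 = 577.692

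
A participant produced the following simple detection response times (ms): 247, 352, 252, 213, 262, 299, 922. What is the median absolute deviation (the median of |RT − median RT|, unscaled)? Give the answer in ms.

37 ms

Sorted: 213, 247, 252, 262, 299, 352, 922 → median = 262
|x − 262|: 15, 90, 10, 49, 0, 37, 660
Sorted deviations: 0, 10, 15, 37, 49, 90, 660 → MAD = 37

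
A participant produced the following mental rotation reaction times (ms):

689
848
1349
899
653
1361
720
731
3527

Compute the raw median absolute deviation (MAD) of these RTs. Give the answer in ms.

Sorted: 653, 689, 720, 731, 848, 899, 1349, 1361, 3527 → median = 848
|x − 848|: 159, 0, 501, 51, 195, 513, 128, 117, 2679
Sorted deviations: 0, 51, 117, 128, 159, 195, 501, 513, 2679 → MAD = 159

159 ms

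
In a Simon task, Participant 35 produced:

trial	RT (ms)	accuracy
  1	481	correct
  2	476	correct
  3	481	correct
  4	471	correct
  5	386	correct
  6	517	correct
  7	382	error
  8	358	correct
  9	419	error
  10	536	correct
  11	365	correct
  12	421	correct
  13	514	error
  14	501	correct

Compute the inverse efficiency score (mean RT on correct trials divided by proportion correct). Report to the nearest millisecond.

Correct trials (n=11): 481, 476, 481, 471, 386, 517, 358, 536, 365, 421, 501
Mean correct RT = 4993/11 = 453.9091 ms
Proportion correct = 11/14
IES = 453.9091 / (11/14) = 577.702 ms

578 ms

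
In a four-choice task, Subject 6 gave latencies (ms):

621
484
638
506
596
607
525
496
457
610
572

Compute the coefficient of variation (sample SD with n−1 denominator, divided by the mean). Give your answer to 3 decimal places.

n = 11, Σ = 6112, M = 555.6364
Σ(x−M)² = 40366.545; s = √(40366.545/10) = 63.5347
CV = 63.5347 / 555.6364 = 0.11435

0.114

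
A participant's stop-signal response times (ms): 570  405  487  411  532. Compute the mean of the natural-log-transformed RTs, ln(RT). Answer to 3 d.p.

6.167

ln(RT): 6.3456, 6.0039, 6.1883, 6.0186, 6.2766
Σ ln(RT) = 30.8330
Mean = 30.8330/5 = 6.16660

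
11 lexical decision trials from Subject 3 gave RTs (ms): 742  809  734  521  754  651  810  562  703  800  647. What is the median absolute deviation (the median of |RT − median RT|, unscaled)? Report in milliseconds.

Sorted: 521, 562, 647, 651, 703, 734, 742, 754, 800, 809, 810 → median = 734
|x − 734|: 8, 75, 0, 213, 20, 83, 76, 172, 31, 66, 87
Sorted deviations: 0, 8, 20, 31, 66, 75, 76, 83, 87, 172, 213 → MAD = 75

75 ms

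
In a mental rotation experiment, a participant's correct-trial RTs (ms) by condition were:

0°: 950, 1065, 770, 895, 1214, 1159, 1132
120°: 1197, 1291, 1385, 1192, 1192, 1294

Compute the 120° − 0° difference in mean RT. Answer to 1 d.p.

232.1 ms

M(0°) = 7185/7 = 1026.429
M(120°) = 7551/6 = 1258.500
Difference = 1258.500 − 1026.429 = 232.071 ms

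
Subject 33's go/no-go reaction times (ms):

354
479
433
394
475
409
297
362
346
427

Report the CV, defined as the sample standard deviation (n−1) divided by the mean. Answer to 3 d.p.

0.147

n = 10, Σ = 3976, M = 397.6000
Σ(x−M)² = 30828.400; s = √(30828.400/9) = 58.5267
CV = 58.5267 / 397.6000 = 0.14720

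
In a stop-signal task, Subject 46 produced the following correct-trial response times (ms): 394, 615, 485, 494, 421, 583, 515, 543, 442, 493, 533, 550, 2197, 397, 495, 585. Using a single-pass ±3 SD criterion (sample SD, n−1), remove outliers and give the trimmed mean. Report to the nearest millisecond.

503 ms

n = 16, ΣRT = 9742, M = 608.875
Σ(x−M)² = 2754935.75; s = √(2754935.75/15) = 428.558
Cutoffs: 608.875 ± 3·428.558 → [-676.8, 1894.6]
Outside: 2197 → excluded.
Retained (n=15): Σ = 7545, mean = 7545/15 = 503.000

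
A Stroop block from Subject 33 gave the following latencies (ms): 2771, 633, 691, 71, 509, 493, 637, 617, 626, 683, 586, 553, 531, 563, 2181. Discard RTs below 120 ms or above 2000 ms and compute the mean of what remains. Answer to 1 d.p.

593.5 ms

Excluded: 71, 2181, 2771
Retained (n=12): Σ = 7122
Mean = 7122/12 = 593.5000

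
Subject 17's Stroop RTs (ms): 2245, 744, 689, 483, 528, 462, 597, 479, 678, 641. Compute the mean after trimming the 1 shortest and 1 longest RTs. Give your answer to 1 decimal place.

604.9 ms

Sorted: 462, 479, 483, 528, 597, 641, 678, 689, 744, 2245
Drop lowest 1 (462) and highest 1 (2245)
Remaining (n=8): Σ = 4839, mean = 4839/8 = 604.875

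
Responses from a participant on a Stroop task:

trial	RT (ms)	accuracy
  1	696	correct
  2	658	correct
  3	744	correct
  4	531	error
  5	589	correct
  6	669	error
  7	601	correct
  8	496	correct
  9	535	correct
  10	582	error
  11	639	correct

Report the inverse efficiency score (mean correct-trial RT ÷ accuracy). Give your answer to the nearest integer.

Correct trials (n=8): 696, 658, 744, 589, 601, 496, 535, 639
Mean correct RT = 4958/8 = 619.7500 ms
Proportion correct = 8/11
IES = 619.7500 / (8/11) = 852.156 ms

852 ms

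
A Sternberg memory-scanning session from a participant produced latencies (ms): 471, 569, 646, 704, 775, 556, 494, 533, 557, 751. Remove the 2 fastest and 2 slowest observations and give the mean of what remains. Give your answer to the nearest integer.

594 ms

Sorted: 471, 494, 533, 556, 557, 569, 646, 704, 751, 775
Drop lowest 2 (471, 494) and highest 2 (751, 775)
Remaining (n=6): Σ = 3565, mean = 3565/6 = 594.167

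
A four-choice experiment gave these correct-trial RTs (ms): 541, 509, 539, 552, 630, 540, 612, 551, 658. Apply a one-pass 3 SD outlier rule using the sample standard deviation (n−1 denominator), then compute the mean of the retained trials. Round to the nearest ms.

570 ms

n = 9, ΣRT = 5132, M = 570.222
Σ(x−M)² = 20215.56; s = √(20215.56/8) = 50.269
Cutoffs: 570.222 ± 3·50.269 → [419.4, 721.0]
No RTs fall outside the cutoffs; all 9 retained. Mean = 5132/9 = 570.222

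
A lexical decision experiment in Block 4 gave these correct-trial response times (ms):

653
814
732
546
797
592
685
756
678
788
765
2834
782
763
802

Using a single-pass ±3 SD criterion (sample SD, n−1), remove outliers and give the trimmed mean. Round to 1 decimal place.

725.2 ms

n = 15, ΣRT = 12987, M = 865.800
Σ(x−M)² = 4239540.40; s = √(4239540.40/14) = 550.295
Cutoffs: 865.800 ± 3·550.295 → [-785.1, 2516.7]
Outside: 2834 → excluded.
Retained (n=14): Σ = 10153, mean = 10153/14 = 725.214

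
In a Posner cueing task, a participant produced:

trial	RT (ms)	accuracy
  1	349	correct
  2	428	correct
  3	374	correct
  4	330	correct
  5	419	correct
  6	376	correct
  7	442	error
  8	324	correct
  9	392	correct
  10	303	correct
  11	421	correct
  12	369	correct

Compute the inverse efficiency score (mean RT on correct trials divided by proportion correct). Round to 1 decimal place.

Correct trials (n=11): 349, 428, 374, 330, 419, 376, 324, 392, 303, 421, 369
Mean correct RT = 4085/11 = 371.3636 ms
Proportion correct = 11/12
IES = 371.3636 / (11/12) = 405.124 ms

405.1 ms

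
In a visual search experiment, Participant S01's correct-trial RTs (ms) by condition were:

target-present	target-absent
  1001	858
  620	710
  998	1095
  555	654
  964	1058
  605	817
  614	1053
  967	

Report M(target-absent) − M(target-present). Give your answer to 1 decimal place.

101.6 ms

M(target-present) = 6324/8 = 790.500
M(target-absent) = 6245/7 = 892.143
Difference = 892.143 − 790.500 = 101.643 ms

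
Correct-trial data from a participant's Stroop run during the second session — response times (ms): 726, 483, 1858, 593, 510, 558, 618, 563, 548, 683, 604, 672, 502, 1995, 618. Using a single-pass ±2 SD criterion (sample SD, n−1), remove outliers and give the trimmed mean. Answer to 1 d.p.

590.6 ms

n = 15, ΣRT = 11531, M = 768.733
Σ(x−M)² = 3167416.93; s = √(3167416.93/14) = 475.651
Cutoffs: 768.733 ± 2·475.651 → [-182.6, 1720.0]
Outside: 1858, 1995 → excluded.
Retained (n=13): Σ = 7678, mean = 7678/13 = 590.615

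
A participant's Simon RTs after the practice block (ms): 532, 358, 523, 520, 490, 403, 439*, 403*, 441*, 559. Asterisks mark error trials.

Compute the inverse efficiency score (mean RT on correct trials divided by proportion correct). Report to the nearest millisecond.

Correct trials (n=7): 532, 358, 523, 520, 490, 403, 559
Mean correct RT = 3385/7 = 483.5714 ms
Proportion correct = 7/10
IES = 483.5714 / (7/10) = 690.816 ms

691 ms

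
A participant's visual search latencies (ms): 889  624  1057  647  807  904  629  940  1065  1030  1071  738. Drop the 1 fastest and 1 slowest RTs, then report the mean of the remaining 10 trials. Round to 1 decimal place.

Sorted: 624, 629, 647, 738, 807, 889, 904, 940, 1030, 1057, 1065, 1071
Drop lowest 1 (624) and highest 1 (1071)
Remaining (n=10): Σ = 8706, mean = 8706/10 = 870.600

870.6 ms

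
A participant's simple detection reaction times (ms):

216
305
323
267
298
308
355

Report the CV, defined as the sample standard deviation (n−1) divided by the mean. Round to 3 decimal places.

n = 7, Σ = 2072, M = 296.0000
Σ(x−M)² = 11680.000; s = √(11680.000/6) = 44.1210
CV = 44.1210 / 296.0000 = 0.14906

0.149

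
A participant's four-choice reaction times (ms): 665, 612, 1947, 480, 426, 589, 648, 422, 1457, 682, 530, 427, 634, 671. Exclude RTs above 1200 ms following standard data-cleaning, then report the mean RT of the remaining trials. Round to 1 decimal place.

565.5 ms

Excluded: 1457, 1947
Retained (n=12): Σ = 6786
Mean = 6786/12 = 565.5000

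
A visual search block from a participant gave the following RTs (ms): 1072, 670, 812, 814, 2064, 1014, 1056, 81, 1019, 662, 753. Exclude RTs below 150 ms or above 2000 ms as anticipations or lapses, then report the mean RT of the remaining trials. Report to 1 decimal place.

Excluded: 81, 2064
Retained (n=9): Σ = 7872
Mean = 7872/9 = 874.6667

874.7 ms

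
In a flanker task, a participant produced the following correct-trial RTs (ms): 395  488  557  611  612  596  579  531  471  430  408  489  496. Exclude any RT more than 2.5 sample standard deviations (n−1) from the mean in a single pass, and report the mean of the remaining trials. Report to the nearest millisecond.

513 ms

n = 13, ΣRT = 6663, M = 512.538
Σ(x−M)² = 67999.23; s = √(67999.23/12) = 75.277
Cutoffs: 512.538 ± 2.5·75.277 → [324.3, 700.7]
No RTs fall outside the cutoffs; all 13 retained. Mean = 6663/13 = 512.538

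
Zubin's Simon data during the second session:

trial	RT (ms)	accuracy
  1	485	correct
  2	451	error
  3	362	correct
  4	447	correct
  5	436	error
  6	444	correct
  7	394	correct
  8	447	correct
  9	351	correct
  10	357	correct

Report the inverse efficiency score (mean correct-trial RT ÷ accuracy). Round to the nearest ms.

Correct trials (n=8): 485, 362, 447, 444, 394, 447, 351, 357
Mean correct RT = 3287/8 = 410.8750 ms
Proportion correct = 8/10
IES = 410.8750 / (8/10) = 513.594 ms

514 ms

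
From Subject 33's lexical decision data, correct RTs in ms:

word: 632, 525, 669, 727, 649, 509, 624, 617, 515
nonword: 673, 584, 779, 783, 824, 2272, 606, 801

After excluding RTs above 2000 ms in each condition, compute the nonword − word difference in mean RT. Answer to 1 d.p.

114.0 ms

nonword: exclude 2272
M(word) = 5467/9 = 607.444
M(nonword) = 5050/7 = 721.429
Difference = 721.429 − 607.444 = 113.984 ms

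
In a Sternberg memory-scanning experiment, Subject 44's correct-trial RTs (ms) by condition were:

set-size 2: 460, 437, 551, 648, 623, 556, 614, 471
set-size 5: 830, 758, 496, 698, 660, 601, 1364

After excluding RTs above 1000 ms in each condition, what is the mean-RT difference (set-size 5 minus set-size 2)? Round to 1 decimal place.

128.8 ms

set-size 5: exclude 1364
M(set-size 2) = 4360/8 = 545.000
M(set-size 5) = 4043/6 = 673.833
Difference = 673.833 − 545.000 = 128.833 ms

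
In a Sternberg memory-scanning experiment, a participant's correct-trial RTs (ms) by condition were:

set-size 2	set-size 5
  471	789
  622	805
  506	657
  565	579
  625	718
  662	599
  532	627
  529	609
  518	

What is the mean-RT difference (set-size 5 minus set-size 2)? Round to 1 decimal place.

114.0 ms

M(set-size 2) = 5030/9 = 558.889
M(set-size 5) = 5383/8 = 672.875
Difference = 672.875 − 558.889 = 113.986 ms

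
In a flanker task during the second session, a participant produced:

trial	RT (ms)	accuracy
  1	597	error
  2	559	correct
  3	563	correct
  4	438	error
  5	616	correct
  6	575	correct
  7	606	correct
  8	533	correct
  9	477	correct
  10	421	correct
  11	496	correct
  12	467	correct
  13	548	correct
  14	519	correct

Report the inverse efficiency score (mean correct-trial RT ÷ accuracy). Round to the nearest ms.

Correct trials (n=12): 559, 563, 616, 575, 606, 533, 477, 421, 496, 467, 548, 519
Mean correct RT = 6380/12 = 531.6667 ms
Proportion correct = 12/14
IES = 531.6667 / (12/14) = 620.278 ms

620 ms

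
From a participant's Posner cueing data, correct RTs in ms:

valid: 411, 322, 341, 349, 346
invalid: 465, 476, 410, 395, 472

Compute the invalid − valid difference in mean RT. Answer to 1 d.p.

89.8 ms

M(valid) = 1769/5 = 353.800
M(invalid) = 2218/5 = 443.600
Difference = 443.600 − 353.800 = 89.800 ms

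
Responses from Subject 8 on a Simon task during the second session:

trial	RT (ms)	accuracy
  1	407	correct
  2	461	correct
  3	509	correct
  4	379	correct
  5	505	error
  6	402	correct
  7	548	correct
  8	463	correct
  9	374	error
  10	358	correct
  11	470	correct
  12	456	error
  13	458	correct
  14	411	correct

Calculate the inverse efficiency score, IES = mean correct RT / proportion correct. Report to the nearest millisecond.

563 ms

Correct trials (n=11): 407, 461, 509, 379, 402, 548, 463, 358, 470, 458, 411
Mean correct RT = 4866/11 = 442.3636 ms
Proportion correct = 11/14
IES = 442.3636 / (11/14) = 563.008 ms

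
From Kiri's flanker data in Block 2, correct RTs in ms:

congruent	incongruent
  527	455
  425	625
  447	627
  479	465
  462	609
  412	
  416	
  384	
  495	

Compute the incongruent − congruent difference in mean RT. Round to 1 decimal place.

106.5 ms

M(congruent) = 4047/9 = 449.667
M(incongruent) = 2781/5 = 556.200
Difference = 556.200 − 449.667 = 106.533 ms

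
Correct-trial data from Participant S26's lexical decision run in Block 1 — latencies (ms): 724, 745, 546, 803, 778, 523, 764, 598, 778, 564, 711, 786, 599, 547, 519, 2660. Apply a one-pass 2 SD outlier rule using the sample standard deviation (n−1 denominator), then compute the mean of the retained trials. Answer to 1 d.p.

n = 16, ΣRT = 12645, M = 790.312
Σ(x−M)² = 3898405.44; s = √(3898405.44/15) = 509.798
Cutoffs: 790.312 ± 2·509.798 → [-229.3, 1809.9]
Outside: 2660 → excluded.
Retained (n=15): Σ = 9985, mean = 9985/15 = 665.667

665.7 ms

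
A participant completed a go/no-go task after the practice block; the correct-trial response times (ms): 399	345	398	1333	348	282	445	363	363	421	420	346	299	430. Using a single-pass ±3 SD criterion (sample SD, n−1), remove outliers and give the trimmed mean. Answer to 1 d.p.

373.8 ms

n = 14, ΣRT = 6192, M = 442.286
Σ(x−M)² = 884734.86; s = √(884734.86/13) = 260.876
Cutoffs: 442.286 ± 3·260.876 → [-340.3, 1224.9]
Outside: 1333 → excluded.
Retained (n=13): Σ = 4859, mean = 4859/13 = 373.769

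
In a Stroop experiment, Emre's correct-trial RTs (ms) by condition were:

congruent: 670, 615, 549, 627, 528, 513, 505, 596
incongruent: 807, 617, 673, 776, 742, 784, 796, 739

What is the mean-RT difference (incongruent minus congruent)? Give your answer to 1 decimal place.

166.4 ms

M(congruent) = 4603/8 = 575.375
M(incongruent) = 5934/8 = 741.750
Difference = 741.750 − 575.375 = 166.375 ms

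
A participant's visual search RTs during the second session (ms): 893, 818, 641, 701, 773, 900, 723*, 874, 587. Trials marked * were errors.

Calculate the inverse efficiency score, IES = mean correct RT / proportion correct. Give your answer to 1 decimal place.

Correct trials (n=8): 893, 818, 641, 701, 773, 900, 874, 587
Mean correct RT = 6187/8 = 773.3750 ms
Proportion correct = 8/9
IES = 773.3750 / (8/9) = 870.047 ms

870.0 ms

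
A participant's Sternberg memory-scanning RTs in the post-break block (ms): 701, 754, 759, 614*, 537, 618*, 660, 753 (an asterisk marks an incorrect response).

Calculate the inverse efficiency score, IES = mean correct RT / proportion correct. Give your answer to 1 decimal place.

Correct trials (n=6): 701, 754, 759, 537, 660, 753
Mean correct RT = 4164/6 = 694.0000 ms
Proportion correct = 6/8
IES = 694.0000 / (6/8) = 925.333 ms

925.3 ms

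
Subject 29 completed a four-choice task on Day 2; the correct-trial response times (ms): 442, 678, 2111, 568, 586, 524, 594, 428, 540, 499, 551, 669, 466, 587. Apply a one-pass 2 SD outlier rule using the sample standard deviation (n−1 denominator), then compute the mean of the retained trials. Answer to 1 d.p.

n = 14, ΣRT = 9243, M = 660.214
Σ(x−M)² = 2339112.36; s = √(2339112.36/13) = 424.184
Cutoffs: 660.214 ± 2·424.184 → [-188.2, 1508.6]
Outside: 2111 → excluded.
Retained (n=13): Σ = 7132, mean = 7132/13 = 548.615

548.6 ms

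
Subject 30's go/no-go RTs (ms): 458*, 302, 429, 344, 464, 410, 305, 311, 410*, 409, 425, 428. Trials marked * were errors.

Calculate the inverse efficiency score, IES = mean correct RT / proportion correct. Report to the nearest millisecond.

Correct trials (n=10): 302, 429, 344, 464, 410, 305, 311, 409, 425, 428
Mean correct RT = 3827/10 = 382.7000 ms
Proportion correct = 10/12
IES = 382.7000 / (10/12) = 459.240 ms

459 ms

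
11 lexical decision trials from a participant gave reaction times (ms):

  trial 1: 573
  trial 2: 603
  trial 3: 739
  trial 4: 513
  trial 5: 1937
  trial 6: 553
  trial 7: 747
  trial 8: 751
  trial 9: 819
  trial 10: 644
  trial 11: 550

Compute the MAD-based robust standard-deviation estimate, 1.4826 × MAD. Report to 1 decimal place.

140.8 ms

Sorted: 513, 550, 553, 573, 603, 644, 739, 747, 751, 819, 1937 → median = 644
|x − 644| sorted: 0, 41, 71, 91, 94, 95, 103, 107, 131, 175, 1293 → MAD = 95
Robust SD ≈ 1.4826 × 95 = 140.847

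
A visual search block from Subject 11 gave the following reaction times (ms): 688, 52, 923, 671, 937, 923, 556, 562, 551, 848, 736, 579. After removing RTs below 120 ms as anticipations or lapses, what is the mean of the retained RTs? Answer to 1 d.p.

724.9 ms

Excluded: 52
Retained (n=11): Σ = 7974
Mean = 7974/11 = 724.9091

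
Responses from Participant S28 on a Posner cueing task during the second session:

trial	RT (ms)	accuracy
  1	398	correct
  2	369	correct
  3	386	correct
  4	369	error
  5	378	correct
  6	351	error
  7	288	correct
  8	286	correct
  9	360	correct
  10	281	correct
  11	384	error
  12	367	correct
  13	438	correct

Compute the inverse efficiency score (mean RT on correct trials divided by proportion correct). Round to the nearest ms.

Correct trials (n=10): 398, 369, 386, 378, 288, 286, 360, 281, 367, 438
Mean correct RT = 3551/10 = 355.1000 ms
Proportion correct = 10/13
IES = 355.1000 / (10/13) = 461.630 ms

462 ms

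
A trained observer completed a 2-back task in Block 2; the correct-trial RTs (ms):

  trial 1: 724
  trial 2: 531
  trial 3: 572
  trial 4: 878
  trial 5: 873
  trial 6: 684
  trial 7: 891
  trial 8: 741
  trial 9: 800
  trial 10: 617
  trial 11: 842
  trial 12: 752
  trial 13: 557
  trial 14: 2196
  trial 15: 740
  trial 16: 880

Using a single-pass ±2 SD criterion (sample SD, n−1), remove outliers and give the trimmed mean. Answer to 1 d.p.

738.8 ms

n = 16, ΣRT = 13278, M = 829.875
Σ(x−M)² = 2207893.75; s = √(2207893.75/15) = 383.657
Cutoffs: 829.875 ± 2·383.657 → [62.6, 1597.2]
Outside: 2196 → excluded.
Retained (n=15): Σ = 11082, mean = 11082/15 = 738.800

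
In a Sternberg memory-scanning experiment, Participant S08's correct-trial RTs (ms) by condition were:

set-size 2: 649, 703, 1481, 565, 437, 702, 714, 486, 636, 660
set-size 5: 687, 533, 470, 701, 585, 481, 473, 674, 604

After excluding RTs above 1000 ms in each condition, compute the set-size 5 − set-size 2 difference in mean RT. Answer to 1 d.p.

-38.2 ms

set-size 2: exclude 1481
M(set-size 2) = 5552/9 = 616.889
M(set-size 5) = 5208/9 = 578.667
Difference = 578.667 − 616.889 = -38.222 ms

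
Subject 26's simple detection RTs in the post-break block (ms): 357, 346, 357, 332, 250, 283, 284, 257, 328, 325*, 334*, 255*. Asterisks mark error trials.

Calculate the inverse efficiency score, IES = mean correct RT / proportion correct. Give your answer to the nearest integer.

Correct trials (n=9): 357, 346, 357, 332, 250, 283, 284, 257, 328
Mean correct RT = 2794/9 = 310.4444 ms
Proportion correct = 9/12
IES = 310.4444 / (9/12) = 413.926 ms

414 ms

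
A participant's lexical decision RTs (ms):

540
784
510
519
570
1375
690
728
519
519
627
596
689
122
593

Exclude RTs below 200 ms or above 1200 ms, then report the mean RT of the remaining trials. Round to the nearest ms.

606 ms

Excluded: 122, 1375
Retained (n=13): Σ = 7884
Mean = 7884/13 = 606.4615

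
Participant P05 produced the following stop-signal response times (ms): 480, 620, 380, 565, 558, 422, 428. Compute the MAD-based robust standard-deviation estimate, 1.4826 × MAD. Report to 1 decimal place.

115.6 ms

Sorted: 380, 422, 428, 480, 558, 565, 620 → median = 480
|x − 480| sorted: 0, 52, 58, 78, 85, 100, 140 → MAD = 78
Robust SD ≈ 1.4826 × 78 = 115.643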